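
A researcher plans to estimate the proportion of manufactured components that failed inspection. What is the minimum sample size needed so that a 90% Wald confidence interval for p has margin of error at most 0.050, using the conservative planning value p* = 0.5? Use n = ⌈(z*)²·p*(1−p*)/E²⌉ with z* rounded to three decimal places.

The 90% critical value is z* = 1.645.
p*(1−p*) = 0.2500.
(z*)²·p*(1−p*)/E² = 2.706025·0.2500/0.002500 = 270.602.
⌈270.602⌉ = 271.

n = 271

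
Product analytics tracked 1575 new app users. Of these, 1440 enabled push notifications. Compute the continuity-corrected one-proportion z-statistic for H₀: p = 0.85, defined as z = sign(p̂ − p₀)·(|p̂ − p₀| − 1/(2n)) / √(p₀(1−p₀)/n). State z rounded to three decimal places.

z = 7.110

p̂ = 1440/1575 = 0.91429. p̂ − p₀ = 0.064286.
Continuity correction 1/(2n) = 1/3150 = 0.000317.
Corrected numerator: |0.064286| − 0.000317 = 0.063969.
Null standard error: √(0.85·0.15/1575) = √0.000080952 = 0.008997.
z = +0.063969/0.008997 = 7.110.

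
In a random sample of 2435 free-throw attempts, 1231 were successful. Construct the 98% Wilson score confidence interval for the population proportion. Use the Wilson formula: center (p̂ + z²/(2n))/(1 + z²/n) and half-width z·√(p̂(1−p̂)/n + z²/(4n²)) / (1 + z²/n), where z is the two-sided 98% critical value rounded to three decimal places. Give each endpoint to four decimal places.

(0.4820, 0.5291)

p̂ = 1231/2435 = 0.50554; z = 2.326, so z² = 5.410276.
1 + z²/n = 1.002222.
Center = (0.50554 + 0.001111)/1.002222 = 0.50553.
Radicand: p̂(1−p̂)/n + z²/(4n²) = 0.000102657 + 0.000000228 = 0.000102885.
Half-width = z·√(radicand)/denom = 2.326·0.010143/1.002222 = 0.02354.
So the interval runs from 0.4820 to 0.5291.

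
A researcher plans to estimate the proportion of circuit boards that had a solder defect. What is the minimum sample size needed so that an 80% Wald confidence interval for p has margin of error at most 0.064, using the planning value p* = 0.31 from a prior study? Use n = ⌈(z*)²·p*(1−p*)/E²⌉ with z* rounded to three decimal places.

n = 86

For 80% confidence, z* = 1.282.
p*(1−p*) = 0.2139.
(z*)²·p*(1−p*)/E² = 1.643524·0.2139/0.004096 = 85.828.
Rounding up, n = 86.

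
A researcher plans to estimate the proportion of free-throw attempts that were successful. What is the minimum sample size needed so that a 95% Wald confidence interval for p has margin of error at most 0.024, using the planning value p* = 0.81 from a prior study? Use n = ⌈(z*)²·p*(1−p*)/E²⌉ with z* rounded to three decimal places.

n = 1027

The 95% critical value is z* = 1.960.
p*(1−p*) = 0.81·0.19 = 0.1539.
(z*)²·p*(1−p*)/E² = 3.841600·0.1539/0.000576 = 1026.427.
Rounding up, n = 1027.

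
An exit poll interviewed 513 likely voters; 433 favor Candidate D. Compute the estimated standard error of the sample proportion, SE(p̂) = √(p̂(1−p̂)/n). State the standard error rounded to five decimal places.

SE = 0.01602

Sample proportion p̂ = 433/513 = 0.84405.
p̂(1−p̂) = 0.131630.
SE = √(0.131630/513) = √0.000256589 = 0.01602.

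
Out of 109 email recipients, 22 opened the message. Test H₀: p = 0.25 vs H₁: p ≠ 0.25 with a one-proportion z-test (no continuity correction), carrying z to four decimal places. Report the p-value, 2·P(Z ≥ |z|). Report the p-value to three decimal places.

p-value = 0.246

The sample proportion is 22/109 = 0.20183.
Under H₀, SE = √(p₀(1−p₀)/n) = √(0.25·0.75/109) = √0.001720183 = 0.041475.
z = (p̂ − p₀)/SE = (22/109 − 0.25)/0.041475 ≈ -1.1613.
p-value = 2·P(Z ≥ |z|) with z = -1.1613 → 0.246.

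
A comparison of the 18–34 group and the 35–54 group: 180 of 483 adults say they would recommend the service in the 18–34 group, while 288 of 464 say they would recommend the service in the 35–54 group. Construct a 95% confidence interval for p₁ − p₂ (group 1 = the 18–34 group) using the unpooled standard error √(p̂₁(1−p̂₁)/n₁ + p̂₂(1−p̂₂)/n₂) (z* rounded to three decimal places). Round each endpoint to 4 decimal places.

(-0.3097, -0.1863)

p̂₁ = 0.37267, p̂₂ = 0.62069, so the observed difference is -0.24802.
SE = √(0.000484032 + 0.000507401) = √0.000991433 = 0.031487.
For 95% confidence, z* = 1.960. Margin = 1.960·0.031487 = 0.06171.
So the interval runs from -0.3097 to -0.1863.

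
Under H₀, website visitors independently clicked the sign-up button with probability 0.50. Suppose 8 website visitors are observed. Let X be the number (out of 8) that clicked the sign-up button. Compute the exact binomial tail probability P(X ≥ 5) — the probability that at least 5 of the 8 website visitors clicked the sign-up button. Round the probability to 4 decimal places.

X ~ Binomial(n=8, p=0.50).
P(X ≥ 5) = C(8,5)·0.50^5·0.50^3 + C(8,6)·0.50^6·0.50^2 + C(8,7)·0.50^7·0.50^1 + C(8,8)·0.50^8·0.50^0.
= 0.218750 + 0.109375 + 0.031250 + 0.003906 = 0.3633.

P = 0.3633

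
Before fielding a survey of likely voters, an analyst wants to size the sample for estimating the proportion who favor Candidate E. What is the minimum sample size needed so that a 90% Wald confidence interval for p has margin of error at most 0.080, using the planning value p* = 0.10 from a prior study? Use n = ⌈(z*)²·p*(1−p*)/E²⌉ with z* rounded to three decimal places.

For 90% confidence, z* = 1.645.
p*(1−p*) = 0.0900.
(z*)²·p*(1−p*)/E² = 2.706025·0.0900/0.006400 = 38.053.
Rounding up, n = 39.

n = 39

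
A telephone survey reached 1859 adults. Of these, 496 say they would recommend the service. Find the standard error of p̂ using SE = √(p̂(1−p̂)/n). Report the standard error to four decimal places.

SE = 0.0103

With x = 496 successes in n = 1859, p̂ = 0.26681.
p̂(1−p̂) = 0.195622.
SE = √(0.195622/1859) = 0.0103.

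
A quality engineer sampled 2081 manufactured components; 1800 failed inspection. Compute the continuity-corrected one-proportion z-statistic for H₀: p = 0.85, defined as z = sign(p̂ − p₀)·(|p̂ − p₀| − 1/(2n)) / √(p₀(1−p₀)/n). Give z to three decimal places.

Sample proportion p̂ = 1800/2081 = 0.86497. p̂ − p₀ = 0.014969.
Continuity correction 1/(2n) = 1/4162 = 0.000240.
Corrected numerator: |0.014969| − 0.000240 = 0.014729.
SE₀ = √(0.85·0.15/2081) = 0.007827.
z = (+)0.014729/0.007827 = 1.882.

z = 1.882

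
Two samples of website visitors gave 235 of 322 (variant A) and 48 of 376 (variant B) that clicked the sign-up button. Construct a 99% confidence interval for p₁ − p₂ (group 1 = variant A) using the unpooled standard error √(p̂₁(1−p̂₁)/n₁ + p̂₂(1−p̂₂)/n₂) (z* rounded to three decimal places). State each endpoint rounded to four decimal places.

(0.5245, 0.6798)

p̂₁ = 0.72981, p̂₂ = 0.12766, so the observed difference is 0.60215.
Unpooled SE = √(p̂₁(1−p̂₁)/n₁ + p̂₂(1−p̂₂)/n₂) = √(0.000612378 + 0.000296177) = 0.030142.
For 99% confidence, z* = 2.576. Margin = 2.576·0.030142 = 0.07765.
CI: 0.60215 ± 0.07765 = (0.5245, 0.6798).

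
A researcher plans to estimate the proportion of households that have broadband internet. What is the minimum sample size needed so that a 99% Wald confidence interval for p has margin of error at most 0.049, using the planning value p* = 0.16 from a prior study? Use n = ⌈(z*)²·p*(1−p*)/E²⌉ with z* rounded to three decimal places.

n = 372

z* = 2.576 at the 99% level.
p*(1−p*) = 0.16·0.84 = 0.1344.
(z*)²·p*(1−p*)/E² = 6.635776·0.1344/0.002401 = 371.449.
Rounding up, n = 372.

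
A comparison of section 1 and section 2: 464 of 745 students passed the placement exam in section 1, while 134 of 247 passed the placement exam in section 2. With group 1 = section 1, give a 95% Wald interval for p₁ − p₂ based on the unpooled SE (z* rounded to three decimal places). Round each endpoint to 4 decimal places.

p̂₁ = 0.62282, p̂₂ = 0.54251, so the observed difference is 0.08031.
Unpooled SE = √(p̂₁(1−p̂₁)/n₁ + p̂₂(1−p̂₂)/n₂) = √(0.000315323 + 0.001004830) = 0.036334.
The 95% critical value is z* = 1.960. Margin = 1.960·0.036334 = 0.07121.
Interval: 0.08031 ± 0.07121 → (0.0091, 0.1515).

(0.0091, 0.1515)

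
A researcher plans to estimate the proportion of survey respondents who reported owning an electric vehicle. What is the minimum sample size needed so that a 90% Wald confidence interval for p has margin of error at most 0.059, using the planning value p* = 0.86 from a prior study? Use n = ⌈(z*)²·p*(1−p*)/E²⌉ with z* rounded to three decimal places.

n = 94

The 90% critical value is z* = 1.645.
p*(1−p*) = 0.1204.
Required n before rounding: 2.706025 × 0.1204 / 0.059² = 93.595.
Rounding up, n = 94.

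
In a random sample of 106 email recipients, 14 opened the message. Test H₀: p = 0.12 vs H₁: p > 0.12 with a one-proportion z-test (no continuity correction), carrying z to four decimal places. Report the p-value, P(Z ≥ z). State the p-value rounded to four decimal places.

p-value = 0.3510

Sample proportion p̂ = 14/106 = 0.13208.
Under H₀, SE = √(p₀(1−p₀)/n) = √(0.12·0.88/106) = √0.000996226 = 0.031563.
z = (p̂ − p₀)/SE = (14/106 − 0.12)/0.031563 ≈ 0.3826.
p-value = P(Z ≥ z) with z = 0.3826 → 0.3510.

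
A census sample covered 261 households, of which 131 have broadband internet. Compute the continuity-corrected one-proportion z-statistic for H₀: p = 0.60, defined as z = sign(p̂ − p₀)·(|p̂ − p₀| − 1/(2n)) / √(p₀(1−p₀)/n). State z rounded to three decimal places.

z = -3.171

Sample proportion p̂ = 131/261 = 0.50192. p̂ − p₀ = -0.098084.
1/(2n) = 0.001916.
Corrected numerator: |-0.098084| − 0.001916 = 0.096168.
SE₀ = √(0.60·0.40/261) = 0.030324.
z = (−)0.096168/0.030324 = -3.171.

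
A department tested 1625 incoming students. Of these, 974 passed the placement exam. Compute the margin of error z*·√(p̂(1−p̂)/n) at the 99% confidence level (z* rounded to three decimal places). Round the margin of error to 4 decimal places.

ME = 0.0313

With x = 974 successes in n = 1625, p̂ = 0.59938.
SE(p̂) = √(0.59938·0.40062/1625) = 0.012156.
z* = 2.576 at the 99% level.
So ME = 0.0313.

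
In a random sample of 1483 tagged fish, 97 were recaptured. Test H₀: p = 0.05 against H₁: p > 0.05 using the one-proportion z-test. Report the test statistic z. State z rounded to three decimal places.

Sample proportion p̂ = 97/1483 = 0.06541.
Null standard error: √(0.05·0.95/1483) = √0.000032030 = 0.005659.
z = (0.06541 − 0.05)/0.005659 = 0.01541/0.005659 = 2.723.

z = 2.723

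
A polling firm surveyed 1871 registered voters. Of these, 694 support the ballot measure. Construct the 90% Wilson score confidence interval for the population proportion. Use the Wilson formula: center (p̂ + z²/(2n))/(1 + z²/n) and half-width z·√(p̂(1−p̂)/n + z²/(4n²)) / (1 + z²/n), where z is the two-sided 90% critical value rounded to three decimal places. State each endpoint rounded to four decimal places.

(0.3528, 0.3895)

p̂ = 694/1871 = 0.37092; z = 1.645, so z² = 2.706025.
1 + z²/n = 1.001446.
Adjusted center: (0.37092 + z²/(2n))/1.001446 = 0.37111.
Radicand: p̂(1−p̂)/n + z²/(4n²) = 0.000124714 + 0.000000193 = 0.000124907.
Half-width = 1.645·√0.000124907/1.001446 = 0.01836.
Interval: 0.37111 ± 0.01836 → (0.3528, 0.3895).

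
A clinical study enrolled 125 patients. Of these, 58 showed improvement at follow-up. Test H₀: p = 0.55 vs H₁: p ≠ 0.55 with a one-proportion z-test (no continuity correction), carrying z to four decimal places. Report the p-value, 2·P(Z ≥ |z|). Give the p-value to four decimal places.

The sample proportion is 58/125 = 0.46400.
SE₀ = √(0.55·0.45/125) = 0.044497.
z = (p̂ − p₀)/SE = (58/125 − 0.55)/0.044497 ≈ -1.9327.
From the standard normal, 2·P(Z ≥ |z|) = 0.0533.

p-value = 0.0533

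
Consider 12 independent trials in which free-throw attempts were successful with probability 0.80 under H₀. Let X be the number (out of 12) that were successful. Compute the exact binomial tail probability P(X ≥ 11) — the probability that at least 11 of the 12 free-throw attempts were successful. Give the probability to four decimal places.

X ~ Binomial(n=12, p=0.80).
P(X ≥ 11) = C(12,11)·0.80^11·0.20^1 + C(12,12)·0.80^12·0.20^0.
= 0.206158 + 0.068719 = 0.2749.

P = 0.2749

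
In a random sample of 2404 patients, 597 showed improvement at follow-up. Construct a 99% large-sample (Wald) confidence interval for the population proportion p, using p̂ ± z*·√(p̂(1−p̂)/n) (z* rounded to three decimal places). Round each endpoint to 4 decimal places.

(0.2256, 0.2710)

The sample proportion is 597/2404 = 0.24834.
SE = √(p̂(1−p̂)/n) = √(0.186665/2404) = 0.008812.
The 99% critical value is z* = 2.576.
Margin of error: 2.576 × 0.008812 = 0.02270.
Interval: 0.24834 ± 0.02270 → (0.2256, 0.2710).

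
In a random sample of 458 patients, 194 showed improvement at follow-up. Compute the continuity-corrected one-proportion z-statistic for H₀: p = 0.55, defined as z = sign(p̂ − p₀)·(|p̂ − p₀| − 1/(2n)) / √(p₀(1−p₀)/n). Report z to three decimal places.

Sample proportion p̂ = 194/458 = 0.42358. p̂ − p₀ = -0.126419.
1/(2n) = 0.001092.
Corrected numerator: |-0.126419| − 0.001092 = 0.125327.
SE₀ = √(0.55·0.45/458) = 0.023246.
z = −0.125327/0.023246 = -5.391.

z = -5.391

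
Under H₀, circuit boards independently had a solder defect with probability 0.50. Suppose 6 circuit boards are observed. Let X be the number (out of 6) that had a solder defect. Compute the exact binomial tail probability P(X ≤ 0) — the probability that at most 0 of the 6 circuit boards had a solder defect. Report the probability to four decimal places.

X ~ Binomial(n=6, p=0.50).
P(X ≤ 0) = C(6,0)·0.50^0·0.50^6.
= 0.015625 = 0.0156.

P = 0.0156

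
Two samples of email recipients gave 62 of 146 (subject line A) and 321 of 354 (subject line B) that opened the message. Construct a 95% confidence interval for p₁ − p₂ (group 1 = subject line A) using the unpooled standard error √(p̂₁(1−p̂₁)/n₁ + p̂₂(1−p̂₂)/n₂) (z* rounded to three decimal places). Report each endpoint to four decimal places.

p̂₁ = 62/146 = 0.42466, p̂₂ = 321/354 = 0.90678; p̂₁ − p̂₂ = -0.48212.
SE = √(0.001673449 + 0.000238786) = √0.001912235 = 0.043729.
For 95% confidence, z* = 1.960. Margin = 1.960·0.043729 = 0.08571.
Interval: -0.48212 ± 0.08571 → (-0.5678, -0.3964).

(-0.5678, -0.3964)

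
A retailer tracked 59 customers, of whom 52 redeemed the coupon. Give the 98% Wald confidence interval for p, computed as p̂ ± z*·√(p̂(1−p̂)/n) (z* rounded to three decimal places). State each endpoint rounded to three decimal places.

(0.783, 0.979)

With x = 52 successes in n = 59, p̂ = 0.88136.
SE(p̂) = √(0.88136·0.11864/59) = 0.042099.
The 98% critical value is z* = 2.326.
Margin = 2.326·0.042099 = 0.09792.
Interval: 0.88136 ± 0.09792 → (0.783, 0.979).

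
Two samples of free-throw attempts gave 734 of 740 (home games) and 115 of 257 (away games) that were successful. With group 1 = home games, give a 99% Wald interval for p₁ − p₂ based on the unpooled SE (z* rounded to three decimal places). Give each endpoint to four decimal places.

(0.4641, 0.6248)

p̂₁ = 0.99189, p̂₂ = 0.44747, so the observed difference is 0.54442.
Unpooled SE = √(p̂₁(1−p̂₁)/n₁ + p̂₂(1−p̂₂)/n₂) = √(0.000010868 + 0.000962026) = 0.031191.
For 99% confidence, z* = 2.576. Margin of error = 0.08035.
So the interval runs from 0.4641 to 0.6248.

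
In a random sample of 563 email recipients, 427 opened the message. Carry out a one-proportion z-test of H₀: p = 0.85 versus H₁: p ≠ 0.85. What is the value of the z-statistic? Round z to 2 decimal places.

z = -6.08

Sample proportion p̂ = 427/563 = 0.75844.
SE₀ = √(0.85·0.15/563) = 0.015049.
z = (0.75844 − 0.85)/0.015049 = -0.09156/0.015049 = -6.08.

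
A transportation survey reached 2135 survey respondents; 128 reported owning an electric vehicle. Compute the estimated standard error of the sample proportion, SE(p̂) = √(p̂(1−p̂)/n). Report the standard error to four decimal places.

SE = 0.0051

With x = 128 successes in n = 2135, p̂ = 0.05995.
p̂(1−p̂) = 0.056356.
SE = √(0.056356/2135) = 0.0051.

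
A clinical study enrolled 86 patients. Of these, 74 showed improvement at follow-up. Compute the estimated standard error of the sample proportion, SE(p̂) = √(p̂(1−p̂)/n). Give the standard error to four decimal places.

SE = 0.0374

Sample proportion p̂ = 74/86 = 0.86047.
p̂(1−p̂) = 0.86047·0.13953 = 0.120061.
SE = √(0.120061/86) = √0.001396058 = 0.0374.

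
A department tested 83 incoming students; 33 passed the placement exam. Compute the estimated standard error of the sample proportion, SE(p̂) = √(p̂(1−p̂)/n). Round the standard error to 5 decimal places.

SE = 0.05372

The sample proportion is 33/83 = 0.39759.
p̂(1−p̂) = 0.39759·0.60241 = 0.239512.
Dividing by n and taking the root: √0.002885687 = 0.05372.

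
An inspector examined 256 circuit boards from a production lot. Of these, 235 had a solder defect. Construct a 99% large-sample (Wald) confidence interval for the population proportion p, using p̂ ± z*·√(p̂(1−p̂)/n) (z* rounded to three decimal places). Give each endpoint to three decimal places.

(0.874, 0.962)

p̂ = 235/256 = 0.91797.
SE(p̂) = √(0.91797·0.08203/256) = 0.017151.
The 99% critical value is z* = 2.576.
Margin of error: 2.576 × 0.017151 = 0.04418.
So the interval runs from 0.874 to 0.962.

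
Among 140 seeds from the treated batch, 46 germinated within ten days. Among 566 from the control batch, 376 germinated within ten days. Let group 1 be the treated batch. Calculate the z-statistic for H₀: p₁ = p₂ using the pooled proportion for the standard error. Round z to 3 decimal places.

z = -7.254

p̂₁ = 46/140 = 0.32857, p̂₂ = 376/566 = 0.66431.
Pooled p̂ = (46+376)/(140+566) = 422/706 = 0.59773.
Pooled SE = √[0.2404481·0.00890964] ≈ 0.046285.
z = -0.33574/0.046285 = -7.254.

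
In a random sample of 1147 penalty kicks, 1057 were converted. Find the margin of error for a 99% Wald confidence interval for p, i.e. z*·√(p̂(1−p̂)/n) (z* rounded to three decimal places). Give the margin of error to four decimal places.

ME = 0.0205

The sample proportion is 1057/1147 = 0.92153.
SE = √(p̂(1−p̂)/n) = √(0.072309/1147) = 0.007940.
For 99% confidence, z* = 2.576.
So ME = 0.0205.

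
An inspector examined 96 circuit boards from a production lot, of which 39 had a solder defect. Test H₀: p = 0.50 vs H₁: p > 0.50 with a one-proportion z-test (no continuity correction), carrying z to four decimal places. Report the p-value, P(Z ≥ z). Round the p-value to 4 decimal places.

With x = 39 successes in n = 96, p̂ = 0.40625.
SE₀ = √(0.50·0.50/96) = 0.051031.
z = (p̂ − p₀)/SE = (39/96 − 0.50)/0.051031 ≈ -1.8371.
From the standard normal, P(Z ≥ z) = 0.9669.

p-value = 0.9669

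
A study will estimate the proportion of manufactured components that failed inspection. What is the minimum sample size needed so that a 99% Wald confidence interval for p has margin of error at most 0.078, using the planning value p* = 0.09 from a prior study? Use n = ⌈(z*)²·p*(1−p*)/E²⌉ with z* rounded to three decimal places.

The 99% critical value is z* = 2.576.
p*(1−p*) = 0.09·0.91 = 0.0819.
Required n before rounding: 6.635776 × 0.0819 / 0.078² = 89.328.
Rounding up, n = 90.

n = 90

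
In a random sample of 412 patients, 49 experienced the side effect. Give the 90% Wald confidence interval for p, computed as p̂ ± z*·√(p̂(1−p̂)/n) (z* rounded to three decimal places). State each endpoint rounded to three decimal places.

Sample proportion p̂ = 49/412 = 0.11893.
SE = √(p̂(1−p̂)/n) = √(0.104787/412) = 0.015948.
For 90% confidence, z* = 1.645.
Margin = 1.645·0.015948 = 0.02623.
CI: 0.11893 ± 0.02623 = (0.093, 0.145).

(0.093, 0.145)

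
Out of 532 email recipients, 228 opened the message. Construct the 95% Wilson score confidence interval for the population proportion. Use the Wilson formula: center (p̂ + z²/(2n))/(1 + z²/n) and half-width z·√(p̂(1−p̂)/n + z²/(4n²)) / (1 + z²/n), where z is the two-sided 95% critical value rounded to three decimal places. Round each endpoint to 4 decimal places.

p̂ = 228/532 = 0.42857; z = 1.960, so z² = 3.841600.
Denominator 1 + z²/n = 1 + 3.841600/532 = 1.007221.
Adjusted center: (0.42857 + z²/(2n))/1.007221 = 0.42908.
Radicand: p̂(1−p̂)/n + z²/(4n²) = 0.000460335 + 0.000003393 = 0.000463728.
Half-width = z·√(radicand)/denom = 1.960·0.021534/1.007221 = 0.04190.
So the interval runs from 0.3872 to 0.4710.

(0.3872, 0.4710)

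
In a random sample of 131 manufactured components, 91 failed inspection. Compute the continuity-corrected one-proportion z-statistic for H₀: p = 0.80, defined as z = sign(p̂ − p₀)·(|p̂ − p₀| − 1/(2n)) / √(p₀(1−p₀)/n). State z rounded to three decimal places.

z = -2.905

Sample proportion p̂ = 91/131 = 0.69466. p̂ − p₀ = -0.105344.
1/(2n) = 0.003817.
Corrected numerator: |-0.105344| − 0.003817 = 0.101527.
Under H₀, SE = √(p₀(1−p₀)/n) = √(0.80·0.20/131) = √0.001221374 = 0.034948.
z = (−)0.101527/0.034948 = -2.905.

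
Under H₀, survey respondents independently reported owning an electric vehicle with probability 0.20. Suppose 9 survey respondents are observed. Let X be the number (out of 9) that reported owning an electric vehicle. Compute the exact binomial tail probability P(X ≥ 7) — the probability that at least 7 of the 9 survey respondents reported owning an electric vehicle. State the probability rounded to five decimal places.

X is binomial with n = 9 and p = 0.20.
P(X ≥ 7) = C(9,7)·0.20^7·0.80^2 + C(9,8)·0.20^8·0.80^1 + C(9,9)·0.20^9·0.80^0.
= 0.000295 + 0.000018 + 0.000001 = 0.00031.

P = 0.00031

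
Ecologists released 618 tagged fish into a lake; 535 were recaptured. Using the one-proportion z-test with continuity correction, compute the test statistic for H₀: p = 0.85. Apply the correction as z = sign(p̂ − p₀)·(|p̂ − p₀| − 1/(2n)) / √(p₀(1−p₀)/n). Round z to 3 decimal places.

z = 1.036

Sample proportion p̂ = 535/618 = 0.86570. p̂ − p₀ = 0.015696.
1/(2n) = 0.000809.
Corrected numerator: |0.015696| − 0.000809 = 0.014887.
Null standard error: √(0.85·0.15/618) = √0.000206311 = 0.014364.
z = +0.014887/0.014364 = 1.036.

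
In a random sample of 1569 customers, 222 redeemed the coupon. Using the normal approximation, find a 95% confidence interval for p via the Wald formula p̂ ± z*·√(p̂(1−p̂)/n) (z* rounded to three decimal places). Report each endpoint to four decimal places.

Sample proportion p̂ = 222/1569 = 0.14149.
Standard error of p̂: √(0.121472/1569) = √0.000077420 = 0.008799.
z* = 1.960 at the 95% level.
Margin of error: 1.960 × 0.008799 = 0.01725.
So the interval runs from 0.1242 to 0.1587.

(0.1242, 0.1587)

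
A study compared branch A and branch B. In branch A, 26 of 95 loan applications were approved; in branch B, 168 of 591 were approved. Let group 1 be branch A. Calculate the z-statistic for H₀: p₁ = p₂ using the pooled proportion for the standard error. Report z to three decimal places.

Sample proportions: p̂₁ = 26/95 = 0.27368 and p̂₂ = 168/591 = 0.28426.
Pooling: p̂ = 194/686 = 0.28280.
Pooled SE = √[0.2028237·0.01221836] ≈ 0.049781.
z = (p̂₁ − p̂₂)/SE = (0.27368 − 0.28426)/0.049781 = -0.01058/0.049781 = -0.213.

z = -0.213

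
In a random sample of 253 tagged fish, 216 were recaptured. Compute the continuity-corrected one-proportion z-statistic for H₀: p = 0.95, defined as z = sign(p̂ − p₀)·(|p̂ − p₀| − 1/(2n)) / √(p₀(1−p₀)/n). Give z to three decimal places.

Sample proportion p̂ = 216/253 = 0.85375. p̂ − p₀ = -0.096245.
Continuity correction 1/(2n) = 1/506 = 0.001976.
Corrected numerator: |-0.096245| − 0.001976 = 0.094269.
SE₀ = √(0.95·0.05/253) = 0.013702.
z = (−)0.094269/0.013702 = -6.880.

z = -6.880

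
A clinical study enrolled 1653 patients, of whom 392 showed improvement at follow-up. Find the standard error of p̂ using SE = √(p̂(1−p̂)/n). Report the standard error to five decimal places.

SE = 0.01046

With x = 392 successes in n = 1653, p̂ = 0.23714.
p̂(1−p̂) = 0.180905.
SE = √(0.180905/1653) = √0.000109440 = 0.01046.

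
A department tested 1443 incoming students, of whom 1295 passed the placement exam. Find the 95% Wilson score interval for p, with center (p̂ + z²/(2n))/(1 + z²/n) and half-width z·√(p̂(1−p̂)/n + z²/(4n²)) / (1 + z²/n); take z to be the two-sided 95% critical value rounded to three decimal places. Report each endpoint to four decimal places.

(0.8807, 0.9120)

p̂ = 1295/1443 = 0.89744; z = 1.960, so z² = 3.841600.
1 + z²/n = 1.002662.
Adjusted center: (0.89744 + z²/(2n))/1.002662 = 0.89638.
Radicand: p̂(1−p̂)/n + z²/(4n²) = 0.000063787 + 0.000000461 = 0.000064248.
Half-width = z·√(radicand)/denom = 1.960·0.008016/1.002662 = 0.01567.
Interval: 0.89638 ± 0.01567 → (0.8807, 0.9120).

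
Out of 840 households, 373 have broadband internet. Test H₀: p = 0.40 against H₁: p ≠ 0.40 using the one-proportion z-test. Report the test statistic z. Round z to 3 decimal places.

z = 2.606

p̂ = 373/840 = 0.44405.
Under H₀, SE = √(p₀(1−p₀)/n) = √(0.40·0.60/840) = √0.000285714 = 0.016903.
Test statistic: z = 0.04405/0.016903 = 2.606.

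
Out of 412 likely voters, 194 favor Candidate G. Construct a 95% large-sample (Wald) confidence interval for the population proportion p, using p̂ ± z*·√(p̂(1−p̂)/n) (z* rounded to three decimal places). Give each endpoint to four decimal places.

Sample proportion p̂ = 194/412 = 0.47087.
SE(p̂) = √(0.47087·0.52913/412) = 0.024591.
The 95% critical value is z* = 1.960.
Margin = 1.960·0.024591 = 0.04820.
Interval: 0.47087 ± 0.04820 → (0.4227, 0.5191).

(0.4227, 0.5191)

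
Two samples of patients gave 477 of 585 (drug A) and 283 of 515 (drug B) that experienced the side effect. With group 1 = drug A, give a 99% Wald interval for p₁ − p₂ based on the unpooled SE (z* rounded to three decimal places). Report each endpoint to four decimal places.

(0.1959, 0.3358)

p̂₁ = 477/585 = 0.81538, p̂₂ = 283/515 = 0.54951; p̂₁ − p̂₂ = 0.26587.
Unpooled SE = √(p̂₁(1−p̂₁)/n₁ + p̂₂(1−p̂₂)/n₂) = √(0.000257321 + 0.000480676) = 0.027166.
z* = 2.576 at the 99% level. Margin = 2.576·0.027166 = 0.06998.
So the interval runs from 0.1959 to 0.3358.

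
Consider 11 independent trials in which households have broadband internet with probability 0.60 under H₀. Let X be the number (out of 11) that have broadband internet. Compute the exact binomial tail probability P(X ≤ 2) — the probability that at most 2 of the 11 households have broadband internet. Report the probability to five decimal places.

X ~ Binomial(n=11, p=0.60).
P(X ≤ 2) = C(11,0)·0.60^0·0.40^11 + C(11,1)·0.60^1·0.40^10 + C(11,2)·0.60^2·0.40^9.
= 0.000042 + 0.000692 + 0.005190 = 0.00592.

P = 0.00592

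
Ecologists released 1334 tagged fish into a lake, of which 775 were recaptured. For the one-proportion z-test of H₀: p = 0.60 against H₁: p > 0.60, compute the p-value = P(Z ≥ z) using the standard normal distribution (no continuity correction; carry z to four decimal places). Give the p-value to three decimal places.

p-value = 0.922

Sample proportion p̂ = 775/1334 = 0.58096.
SE₀ = √(0.60·0.40/1334) = 0.013413.
z = (p̂ − p₀)/SE = (775/1334 − 0.60)/0.013413 ≈ -1.4195.
From the standard normal, P(Z ≥ z) = 0.922.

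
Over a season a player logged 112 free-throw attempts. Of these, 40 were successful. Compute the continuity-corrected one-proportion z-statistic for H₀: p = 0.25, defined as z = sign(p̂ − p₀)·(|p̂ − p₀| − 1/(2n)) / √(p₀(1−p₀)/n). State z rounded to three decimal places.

z = 2.510

The sample proportion is 40/112 = 0.35714. p̂ − p₀ = 0.107143.
Continuity correction 1/(2n) = 1/224 = 0.004464.
Corrected numerator: |0.107143| − 0.004464 = 0.102679.
Null standard error: √(0.25·0.75/112) = √0.001674107 = 0.040916.
z = +0.102679/0.040916 = 2.510.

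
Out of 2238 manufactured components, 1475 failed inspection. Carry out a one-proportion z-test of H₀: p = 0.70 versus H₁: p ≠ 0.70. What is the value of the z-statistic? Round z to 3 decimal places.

p̂ = 1475/2238 = 0.65907.
Null standard error: √(0.70·0.30/2238) = √0.000093834 = 0.009687.
z = (0.65907 − 0.70)/0.009687 = -0.04093/0.009687 = -4.225.

z = -4.225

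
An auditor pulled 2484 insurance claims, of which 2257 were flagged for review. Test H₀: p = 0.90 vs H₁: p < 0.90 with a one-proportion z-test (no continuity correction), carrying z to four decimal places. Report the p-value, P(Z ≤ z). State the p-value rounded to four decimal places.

With x = 2257 successes in n = 2484, p̂ = 0.90862.
Null standard error: √(0.90·0.10/2484) = √0.000036232 = 0.006019.
z = (p̂ − p₀)/SE = (2257/2484 − 0.90)/0.006019 ≈ 1.4313.
From the standard normal, P(Z ≤ z) = 0.9238.

p-value = 0.9238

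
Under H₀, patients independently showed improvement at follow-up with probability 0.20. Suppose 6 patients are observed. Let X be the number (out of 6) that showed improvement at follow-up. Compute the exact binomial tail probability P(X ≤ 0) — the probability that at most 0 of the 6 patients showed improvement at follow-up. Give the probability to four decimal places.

X is binomial with n = 6 and p = 0.20.
P(X ≤ 0) = C(6,0)·0.20^0·0.80^6.
= 0.262144 = 0.2621.

P = 0.2621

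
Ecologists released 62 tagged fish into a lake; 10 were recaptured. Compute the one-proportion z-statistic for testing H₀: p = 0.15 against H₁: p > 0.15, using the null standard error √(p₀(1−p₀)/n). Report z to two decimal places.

p̂ = 10/62 = 0.16129.
Null standard error: √(0.15·0.85/62) = √0.002056452 = 0.045348.
z = (p̂ − p₀)/SE = (0.16129 − 0.15)/0.045348 = 0.25.

z = 0.25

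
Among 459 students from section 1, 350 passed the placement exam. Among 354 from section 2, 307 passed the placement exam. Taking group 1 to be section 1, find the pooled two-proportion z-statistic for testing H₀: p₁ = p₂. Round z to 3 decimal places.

z = -3.759

Sample proportions: p̂₁ = 350/459 = 0.76253 and p̂₂ = 307/354 = 0.86723.
Pooling: p̂ = 657/813 = 0.80812.
Pooled SE = √[0.1550632·0.00500351] ≈ 0.027854.
z = (p̂₁ − p̂₂)/SE = (0.76253 − 0.86723)/0.027854 = -0.10470/0.027854 = -3.759.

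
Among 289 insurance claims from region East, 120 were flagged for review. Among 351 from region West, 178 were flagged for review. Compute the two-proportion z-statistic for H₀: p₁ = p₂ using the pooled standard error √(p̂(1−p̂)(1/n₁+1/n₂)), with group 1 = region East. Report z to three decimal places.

Sample proportions: p̂₁ = 120/289 = 0.41522 and p̂₂ = 178/351 = 0.50712.
Pooled p̂ = (120+178)/(289+351) = 298/640 = 0.46563.
SE = √[p̂(1−p̂)(1/n₁+1/n₂)] = √[0.46563·0.53438·(1/289+1/351)] ≈ 0.039621.
z = -0.09190/0.039621 = -2.319.

z = -2.319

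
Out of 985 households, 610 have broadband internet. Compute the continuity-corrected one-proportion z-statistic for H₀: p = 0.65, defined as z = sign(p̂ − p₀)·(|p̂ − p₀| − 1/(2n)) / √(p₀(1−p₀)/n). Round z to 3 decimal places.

z = -1.987

p̂ = 610/985 = 0.61929. p̂ − p₀ = -0.030711.
Continuity correction 1/(2n) = 1/1970 = 0.000508.
Corrected numerator: |-0.030711| − 0.000508 = 0.030203.
Null standard error: √(0.65·0.35/985) = √0.000230964 = 0.015198.
z = −0.030203/0.015198 = -1.987.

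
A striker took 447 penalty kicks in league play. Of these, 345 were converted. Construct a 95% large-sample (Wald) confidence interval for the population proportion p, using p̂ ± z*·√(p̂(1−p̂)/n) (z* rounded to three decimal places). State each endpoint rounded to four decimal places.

Sample proportion p̂ = 345/447 = 0.77181.
SE = √(p̂(1−p̂)/n) = √(0.176118/447) = 0.019849.
The 95% critical value is z* = 1.960.
Margin of error: 1.960 × 0.019849 = 0.03890.
So the interval runs from 0.7329 to 0.8107.

(0.7329, 0.8107)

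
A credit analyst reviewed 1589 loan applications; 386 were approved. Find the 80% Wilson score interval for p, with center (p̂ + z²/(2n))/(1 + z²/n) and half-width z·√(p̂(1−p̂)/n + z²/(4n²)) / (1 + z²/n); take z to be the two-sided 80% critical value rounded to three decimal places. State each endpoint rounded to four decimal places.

(0.2294, 0.2570)

p̂ = 386/1589 = 0.24292; z = 1.282, so z² = 1.643524.
1 + z²/n = 1.001034.
Center = (0.24292 + 0.000517)/1.001034 = 0.24319.
Radicand: p̂(1−p̂)/n + z²/(4n²) = 0.000115739 + 0.000000163 = 0.000115902.
Half-width = z·√(radicand)/denom = 1.282·0.010766/1.001034 = 0.01379.
So the interval runs from 0.2294 to 0.2570.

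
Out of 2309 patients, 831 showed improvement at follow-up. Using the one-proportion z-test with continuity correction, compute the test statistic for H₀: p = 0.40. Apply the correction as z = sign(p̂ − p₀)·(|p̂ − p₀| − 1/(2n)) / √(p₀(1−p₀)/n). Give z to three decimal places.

z = -3.912

The sample proportion is 831/2309 = 0.35990. p̂ − p₀ = -0.040104.
1/(2n) = 0.000217.
Corrected numerator: |-0.040104| − 0.000217 = 0.039887.
SE₀ = √(0.40·0.60/2309) = 0.010195.
z = −0.039887/0.010195 = -3.912.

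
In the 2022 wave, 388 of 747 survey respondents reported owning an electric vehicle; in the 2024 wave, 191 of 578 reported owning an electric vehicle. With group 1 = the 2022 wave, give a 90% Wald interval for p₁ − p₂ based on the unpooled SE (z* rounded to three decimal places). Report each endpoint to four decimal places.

p̂₁ = 0.51941, p̂₂ = 0.33045, so the observed difference is 0.18896.
SE = √(0.000334168 + 0.000382790) = √0.000716958 = 0.026776.
For 90% confidence, z* = 1.645. Margin = 1.645·0.026776 = 0.04405.
Interval: 0.18896 ± 0.04405 → (0.1449, 0.2330).

(0.1449, 0.2330)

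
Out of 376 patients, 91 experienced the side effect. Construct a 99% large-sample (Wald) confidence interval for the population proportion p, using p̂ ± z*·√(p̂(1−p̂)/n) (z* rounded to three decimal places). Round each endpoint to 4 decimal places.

Sample proportion p̂ = 91/376 = 0.24202.
SE(p̂) = √(0.24202·0.75798/376) = 0.022088.
For 99% confidence, z* = 2.576.
Margin of error: 2.576 × 0.022088 = 0.05690.
So the interval runs from 0.1851 to 0.2989.

(0.1851, 0.2989)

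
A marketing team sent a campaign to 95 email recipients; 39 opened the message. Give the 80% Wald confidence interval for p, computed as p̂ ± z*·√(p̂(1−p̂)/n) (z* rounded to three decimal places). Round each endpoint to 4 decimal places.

(0.3458, 0.4752)

With x = 39 successes in n = 95, p̂ = 0.41053.
SE = √(p̂(1−p̂)/n) = √(0.241994/95) = 0.050471.
For 80% confidence, z* = 1.282.
Margin = 1.282·0.050471 = 0.06470.
CI: 0.41053 ± 0.06470 = (0.3458, 0.4752).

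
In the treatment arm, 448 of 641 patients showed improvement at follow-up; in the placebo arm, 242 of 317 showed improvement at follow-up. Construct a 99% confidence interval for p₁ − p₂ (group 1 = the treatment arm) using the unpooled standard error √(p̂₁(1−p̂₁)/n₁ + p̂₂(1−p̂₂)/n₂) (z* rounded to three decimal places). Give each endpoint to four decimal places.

p̂₁ = 448/641 = 0.69891, p̂₂ = 242/317 = 0.76341; p̂₁ − p̂₂ = -0.06450.
Unpooled SE = √(p̂₁(1−p̂₁)/n₁ + p̂₂(1−p̂₂)/n₂) = √(0.000328293 + 0.000569769) = 0.029968.
For 99% confidence, z* = 2.576. Margin of error = 0.07720.
Interval: -0.06450 ± 0.07720 → (-0.1417, 0.0127).

(-0.1417, 0.0127)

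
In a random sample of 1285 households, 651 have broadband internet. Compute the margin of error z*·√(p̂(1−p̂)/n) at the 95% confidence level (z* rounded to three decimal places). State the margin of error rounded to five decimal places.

ME = 0.02734

p̂ = 651/1285 = 0.50661.
SE(p̂) = √(0.50661·0.49339/1285) = 0.013947.
The 95% critical value is z* = 1.960.
Margin of error = z*·SE = 1.960 × 0.013947 = 0.02734.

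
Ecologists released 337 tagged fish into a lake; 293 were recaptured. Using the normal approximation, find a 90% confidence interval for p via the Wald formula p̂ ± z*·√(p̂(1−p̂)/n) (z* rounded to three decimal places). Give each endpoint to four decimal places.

(0.8392, 0.8996)

p̂ = 293/337 = 0.86944.
Standard error of p̂: √(0.113517/337) = √0.000336845 = 0.018353.
The 90% critical value is z* = 1.645.
Margin = 1.645·0.018353 = 0.03019.
CI: 0.86944 ± 0.03019 = (0.8392, 0.8996).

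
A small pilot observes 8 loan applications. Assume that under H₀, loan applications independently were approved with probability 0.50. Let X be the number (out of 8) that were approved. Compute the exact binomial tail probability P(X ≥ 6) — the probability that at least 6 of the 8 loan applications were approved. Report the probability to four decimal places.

X ~ Binomial(n=8, p=0.50).
P(X ≥ 6) = C(8,6)·0.50^6·0.50^2 + C(8,7)·0.50^7·0.50^1 + C(8,8)·0.50^8·0.50^0.
= 0.109375 + 0.031250 + 0.003906 = 0.1445.

P = 0.1445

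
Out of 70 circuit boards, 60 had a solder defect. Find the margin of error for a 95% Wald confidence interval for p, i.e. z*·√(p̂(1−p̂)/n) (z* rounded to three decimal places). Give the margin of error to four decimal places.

ME = 0.0820

The sample proportion is 60/70 = 0.85714.
SE = √(p̂(1−p̂)/n) = √(0.122449/70) = 0.041824.
For 95% confidence, z* = 1.960.
Margin of error = z*·SE = 1.960 × 0.041824 = 0.0820.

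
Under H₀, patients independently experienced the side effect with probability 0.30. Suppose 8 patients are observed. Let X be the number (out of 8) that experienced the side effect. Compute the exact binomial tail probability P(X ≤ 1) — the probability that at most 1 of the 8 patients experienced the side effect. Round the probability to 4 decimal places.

X ~ Binomial(n=8, p=0.30).
P(X ≤ 1) = C(8,0)·0.30^0·0.70^8 + C(8,1)·0.30^1·0.70^7.
= 0.057648 + 0.197650 = 0.2553.

P = 0.2553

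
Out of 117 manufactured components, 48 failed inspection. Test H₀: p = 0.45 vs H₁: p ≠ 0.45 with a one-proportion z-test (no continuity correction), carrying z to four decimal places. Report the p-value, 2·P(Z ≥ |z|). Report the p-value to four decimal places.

Sample proportion p̂ = 48/117 = 0.41026.
Null standard error: √(0.45·0.55/117) = √0.002115385 = 0.045993.
z = (p̂ − p₀)/SE = (48/117 − 0.45)/0.045993 ≈ -0.8641.
p-value = 2·P(Z ≥ |z|) with z = -0.8641 → 0.3875.

p-value = 0.3875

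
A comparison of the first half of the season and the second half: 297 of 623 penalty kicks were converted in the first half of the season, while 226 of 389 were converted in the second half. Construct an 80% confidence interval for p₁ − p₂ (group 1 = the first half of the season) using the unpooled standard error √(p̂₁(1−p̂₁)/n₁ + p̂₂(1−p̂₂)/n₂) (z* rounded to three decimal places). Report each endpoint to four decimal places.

(-0.1453, -0.0632)

p̂₁ = 0.47673, p̂₂ = 0.58098, so the observed difference is -0.10425.
SE = √(0.000400415 + 0.000625817) = √0.001026232 = 0.032035.
z* = 1.282 at the 80% level. Margin of error = 0.04107.
So the interval runs from -0.1453 to -0.0632.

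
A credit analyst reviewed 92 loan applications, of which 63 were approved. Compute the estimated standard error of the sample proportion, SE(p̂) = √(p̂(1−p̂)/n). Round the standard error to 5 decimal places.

SE = 0.04844

With x = 63 successes in n = 92, p̂ = 0.68478.
p̂(1−p̂) = 0.68478·0.31522 = 0.215856.
SE = √(0.215856/92) = 0.04844.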